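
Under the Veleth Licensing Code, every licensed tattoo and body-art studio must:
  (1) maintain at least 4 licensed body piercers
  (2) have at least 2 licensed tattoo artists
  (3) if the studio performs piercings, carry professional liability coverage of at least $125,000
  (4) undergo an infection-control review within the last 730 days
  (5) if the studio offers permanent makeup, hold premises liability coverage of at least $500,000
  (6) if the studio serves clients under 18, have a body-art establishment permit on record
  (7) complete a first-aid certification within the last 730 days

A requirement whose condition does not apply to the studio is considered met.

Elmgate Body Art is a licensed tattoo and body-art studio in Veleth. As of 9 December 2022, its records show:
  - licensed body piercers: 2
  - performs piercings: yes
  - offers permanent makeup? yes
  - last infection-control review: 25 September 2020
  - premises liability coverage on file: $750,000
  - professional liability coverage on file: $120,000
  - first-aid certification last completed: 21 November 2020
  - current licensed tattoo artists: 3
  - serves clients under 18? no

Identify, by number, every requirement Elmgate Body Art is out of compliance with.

1. licensed body piercers 2 < 4 → not met
2. licensed tattoo artists 3 ≥ 2 → met
3. condition 'performs piercings' holds; professional liability coverage $120,000 < $125,000 → not met
4. infection-control review 805 days ago vs limit 730 → not met
5. condition 'offers permanent makeup' holds; premises liability coverage $750,000 ≥ $500,000 → met
6. condition 'serves clients under 18' does not hold → requirement n/a → met
7. first-aid certification 748 days ago vs limit 730 → not met
Not met: 1, 3, 4, 7

1, 3, 4, 7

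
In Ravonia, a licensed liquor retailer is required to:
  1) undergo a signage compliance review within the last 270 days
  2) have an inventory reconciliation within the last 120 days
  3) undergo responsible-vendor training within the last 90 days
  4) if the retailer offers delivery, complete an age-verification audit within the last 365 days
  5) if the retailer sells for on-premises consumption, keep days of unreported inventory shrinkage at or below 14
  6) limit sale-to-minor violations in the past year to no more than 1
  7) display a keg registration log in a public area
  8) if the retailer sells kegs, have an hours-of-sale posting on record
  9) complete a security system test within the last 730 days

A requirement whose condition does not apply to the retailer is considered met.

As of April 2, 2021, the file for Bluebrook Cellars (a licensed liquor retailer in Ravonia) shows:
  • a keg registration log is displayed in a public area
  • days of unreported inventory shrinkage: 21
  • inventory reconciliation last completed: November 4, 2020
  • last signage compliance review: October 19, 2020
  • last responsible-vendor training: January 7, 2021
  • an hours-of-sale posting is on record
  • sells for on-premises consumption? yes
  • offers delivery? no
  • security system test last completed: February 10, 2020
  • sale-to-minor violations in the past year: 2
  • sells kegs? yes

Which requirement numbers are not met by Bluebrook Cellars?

2, 5, 6

1. signage compliance review 165 days ago vs limit 270 → met
2. inventory reconciliation 149 days ago vs limit 120 → not met
3. responsible-vendor training 85 days ago vs limit 90 → met
4. condition 'offers delivery' does not hold → requirement n/a → met
5. condition 'sells for on-premises consumption' holds; days of unreported inventory shrinkage 21 > 14 → not met
6. sale-to-minor violations in the past year 2 > 1 → not met
7. keg registration log present → met
8. condition 'sells kegs' holds; hours-of-sale posting present → met
9. security system test 417 days ago vs limit 730 → met
Not met: 2, 5, 6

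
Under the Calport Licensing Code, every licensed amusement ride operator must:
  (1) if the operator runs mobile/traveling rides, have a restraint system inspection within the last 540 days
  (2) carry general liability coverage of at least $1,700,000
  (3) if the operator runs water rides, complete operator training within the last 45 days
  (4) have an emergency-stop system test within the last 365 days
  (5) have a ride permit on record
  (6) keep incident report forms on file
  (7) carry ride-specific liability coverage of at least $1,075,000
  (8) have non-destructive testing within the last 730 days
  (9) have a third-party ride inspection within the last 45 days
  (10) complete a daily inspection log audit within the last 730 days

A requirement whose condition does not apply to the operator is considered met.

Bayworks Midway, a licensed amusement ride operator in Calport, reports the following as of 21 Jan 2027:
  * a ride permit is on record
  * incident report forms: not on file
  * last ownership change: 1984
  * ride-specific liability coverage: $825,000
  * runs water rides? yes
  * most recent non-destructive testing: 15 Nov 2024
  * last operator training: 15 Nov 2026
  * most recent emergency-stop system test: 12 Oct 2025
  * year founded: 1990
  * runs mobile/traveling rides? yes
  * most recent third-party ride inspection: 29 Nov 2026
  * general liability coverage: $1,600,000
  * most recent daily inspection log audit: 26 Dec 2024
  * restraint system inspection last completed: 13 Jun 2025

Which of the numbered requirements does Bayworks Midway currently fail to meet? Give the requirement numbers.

1. condition 'runs mobile/traveling rides' holds; restraint system inspection 587 days ago vs limit 540 → not met
2. general liability coverage $1,600,000 < $1,700,000 → not met
3. condition 'runs water rides' holds; operator training 67 days ago vs limit 45 → not met
4. emergency-stop system test 466 days ago vs limit 365 → not met
5. ride permit present → met
6. incident report forms absent → not met
7. ride-specific liability coverage $825,000 < $1,075,000 → not met
8. non-destructive testing 797 days ago vs limit 730 → not met
9. third-party ride inspection 53 days ago vs limit 45 → not met
10. daily inspection log audit 756 days ago vs limit 730 → not met
Not met: 1, 2, 3, 4, 6, 7, 8, 9, 10

1, 2, 3, 4, 6, 7, 8, 9, 10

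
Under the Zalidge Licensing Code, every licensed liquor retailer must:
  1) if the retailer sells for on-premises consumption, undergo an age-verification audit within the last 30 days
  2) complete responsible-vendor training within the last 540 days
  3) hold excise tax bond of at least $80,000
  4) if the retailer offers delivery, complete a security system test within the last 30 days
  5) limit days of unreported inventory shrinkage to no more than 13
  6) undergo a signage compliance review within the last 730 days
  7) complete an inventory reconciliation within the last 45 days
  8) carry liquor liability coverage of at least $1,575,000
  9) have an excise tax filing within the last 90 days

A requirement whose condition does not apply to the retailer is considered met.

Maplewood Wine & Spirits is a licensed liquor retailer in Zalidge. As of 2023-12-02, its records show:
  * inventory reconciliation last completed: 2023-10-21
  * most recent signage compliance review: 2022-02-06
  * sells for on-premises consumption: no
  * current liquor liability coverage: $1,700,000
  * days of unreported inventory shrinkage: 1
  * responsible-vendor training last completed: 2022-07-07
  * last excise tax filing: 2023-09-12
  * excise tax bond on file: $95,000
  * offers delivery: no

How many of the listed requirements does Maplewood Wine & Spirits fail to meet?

1. condition 'sells for on-premises consumption' does not hold → requirement n/a → met
2. responsible-vendor training 513 days ago vs limit 540 → met
3. excise tax bond $95,000 ≥ $80,000 → met
4. condition 'offers delivery' does not hold → requirement n/a → met
5. days of unreported inventory shrinkage 1 ≤ 13 → met
6. signage compliance review 664 days ago vs limit 730 → met
7. inventory reconciliation 42 days ago vs limit 45 → met
8. liquor liability coverage $1,700,000 ≥ $1,575,000 → met
9. excise tax filing 81 days ago vs limit 90 → met
Not met: 0 of 9

0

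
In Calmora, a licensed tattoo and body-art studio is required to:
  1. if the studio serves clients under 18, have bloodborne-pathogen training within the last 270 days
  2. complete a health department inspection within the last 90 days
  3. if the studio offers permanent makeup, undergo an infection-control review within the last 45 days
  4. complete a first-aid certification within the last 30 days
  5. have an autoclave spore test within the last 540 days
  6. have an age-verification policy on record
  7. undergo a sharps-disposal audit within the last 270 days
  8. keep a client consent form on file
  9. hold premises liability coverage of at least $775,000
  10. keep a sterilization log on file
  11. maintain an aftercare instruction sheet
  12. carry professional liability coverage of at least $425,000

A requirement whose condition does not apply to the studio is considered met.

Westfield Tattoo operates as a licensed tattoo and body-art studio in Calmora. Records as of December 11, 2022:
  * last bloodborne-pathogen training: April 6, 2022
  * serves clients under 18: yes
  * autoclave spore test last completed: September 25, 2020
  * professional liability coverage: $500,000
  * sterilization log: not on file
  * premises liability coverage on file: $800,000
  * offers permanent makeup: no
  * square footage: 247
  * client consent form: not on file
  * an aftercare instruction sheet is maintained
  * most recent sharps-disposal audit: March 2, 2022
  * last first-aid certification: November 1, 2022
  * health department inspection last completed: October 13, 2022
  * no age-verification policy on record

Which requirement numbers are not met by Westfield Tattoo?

4, 5, 6, 7, 8, 10

1. condition 'serves clients under 18' holds; bloodborne-pathogen training 249 days ago vs limit 270 → met
2. health department inspection 59 days ago vs limit 90 → met
3. condition 'offers permanent makeup' does not hold → requirement n/a → met
4. first-aid certification 40 days ago vs limit 30 → not met
5. autoclave spore test 807 days ago vs limit 540 → not met
6. age-verification policy absent → not met
7. sharps-disposal audit 284 days ago vs limit 270 → not met
8. client consent form absent → not met
9. premises liability coverage $800,000 ≥ $775,000 → met
10. sterilization log absent → not met
11. aftercare instruction sheet present → met
12. professional liability coverage $500,000 ≥ $425,000 → met
Not met: 4, 5, 6, 7, 8, 10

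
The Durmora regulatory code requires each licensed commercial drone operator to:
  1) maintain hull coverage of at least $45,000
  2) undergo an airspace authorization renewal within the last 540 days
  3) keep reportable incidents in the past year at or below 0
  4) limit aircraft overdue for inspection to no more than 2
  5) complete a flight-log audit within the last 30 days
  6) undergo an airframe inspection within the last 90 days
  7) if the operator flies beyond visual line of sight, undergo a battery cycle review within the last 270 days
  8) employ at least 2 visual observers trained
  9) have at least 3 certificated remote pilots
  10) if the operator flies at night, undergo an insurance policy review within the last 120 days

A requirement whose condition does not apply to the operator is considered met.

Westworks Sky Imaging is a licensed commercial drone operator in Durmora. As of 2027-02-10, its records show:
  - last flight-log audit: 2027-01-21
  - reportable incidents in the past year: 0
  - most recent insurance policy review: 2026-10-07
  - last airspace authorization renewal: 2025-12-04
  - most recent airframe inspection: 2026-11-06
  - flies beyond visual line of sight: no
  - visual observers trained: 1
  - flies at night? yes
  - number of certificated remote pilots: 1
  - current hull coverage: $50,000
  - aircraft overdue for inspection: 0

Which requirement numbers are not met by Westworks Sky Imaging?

1. hull coverage $50,000 ≥ $45,000 → met
2. airspace authorization renewal 433 days ago vs limit 540 → met
3. reportable incidents in the past year 0 ≤ 0 → met
4. aircraft overdue for inspection 0 ≤ 2 → met
5. flight-log audit 20 days ago vs limit 30 → met
6. airframe inspection 96 days ago vs limit 90 → not met
7. condition 'flies beyond visual line of sight' does not hold → requirement n/a → met
8. visual observers trained 1 < 2 → not met
9. certificated remote pilots 1 < 3 → not met
10. condition 'flies at night' holds; insurance policy review 126 days ago vs limit 120 → not met
Not met: 6, 8, 9, 10

6, 8, 9, 10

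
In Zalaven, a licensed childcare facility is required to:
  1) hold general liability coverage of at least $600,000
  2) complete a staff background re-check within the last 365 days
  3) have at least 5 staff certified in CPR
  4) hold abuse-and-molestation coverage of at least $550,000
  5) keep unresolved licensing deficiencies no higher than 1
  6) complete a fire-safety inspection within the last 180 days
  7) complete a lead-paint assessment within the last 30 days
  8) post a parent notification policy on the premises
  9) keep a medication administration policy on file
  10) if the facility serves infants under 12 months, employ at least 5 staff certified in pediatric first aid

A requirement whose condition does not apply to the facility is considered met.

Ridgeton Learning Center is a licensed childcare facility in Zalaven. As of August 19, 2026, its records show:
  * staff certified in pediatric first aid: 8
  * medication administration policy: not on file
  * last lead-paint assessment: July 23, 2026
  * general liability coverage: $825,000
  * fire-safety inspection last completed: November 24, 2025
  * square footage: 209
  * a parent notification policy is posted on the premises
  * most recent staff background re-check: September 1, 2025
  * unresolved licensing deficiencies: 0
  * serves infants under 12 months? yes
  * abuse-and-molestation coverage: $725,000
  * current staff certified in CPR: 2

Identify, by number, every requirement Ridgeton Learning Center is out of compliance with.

1. general liability coverage $825,000 ≥ $600,000 → met
2. staff background re-check 352 days ago vs limit 365 → met
3. staff certified in CPR 2 < 5 → not met
4. abuse-and-molestation coverage $725,000 ≥ $550,000 → met
5. unresolved licensing deficiencies 0 ≤ 1 → met
6. fire-safety inspection 268 days ago vs limit 180 → not met
7. lead-paint assessment 27 days ago vs limit 30 → met
8. parent notification policy present → met
9. medication administration policy absent → not met
10. condition 'serves infants under 12 months' holds; staff certified in pediatric first aid 8 ≥ 5 → met
Not met: 3, 6, 9

3, 6, 9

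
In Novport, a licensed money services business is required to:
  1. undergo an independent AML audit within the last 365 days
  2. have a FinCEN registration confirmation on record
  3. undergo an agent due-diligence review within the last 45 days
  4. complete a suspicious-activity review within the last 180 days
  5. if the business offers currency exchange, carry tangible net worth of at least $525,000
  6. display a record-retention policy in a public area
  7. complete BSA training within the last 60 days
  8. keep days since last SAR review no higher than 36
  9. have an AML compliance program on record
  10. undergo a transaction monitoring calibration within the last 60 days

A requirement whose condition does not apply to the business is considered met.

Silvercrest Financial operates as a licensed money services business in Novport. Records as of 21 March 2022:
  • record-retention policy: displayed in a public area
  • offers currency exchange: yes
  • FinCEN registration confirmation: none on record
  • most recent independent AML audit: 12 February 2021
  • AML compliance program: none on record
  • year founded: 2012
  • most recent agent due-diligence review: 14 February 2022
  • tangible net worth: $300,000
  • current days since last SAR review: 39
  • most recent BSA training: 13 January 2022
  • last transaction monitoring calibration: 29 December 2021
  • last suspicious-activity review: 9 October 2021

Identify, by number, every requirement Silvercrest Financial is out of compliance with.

1, 2, 5, 7, 8, 9, 10

1. independent AML audit 402 days ago vs limit 365 → not met
2. FinCEN registration confirmation absent → not met
3. agent due-diligence review 35 days ago vs limit 45 → met
4. suspicious-activity review 163 days ago vs limit 180 → met
5. condition 'offers currency exchange' holds; tangible net worth $300,000 < $525,000 → not met
6. record-retention policy present → met
7. BSA training 67 days ago vs limit 60 → not met
8. days since last SAR review 39 > 36 → not met
9. AML compliance program absent → not met
10. transaction monitoring calibration 82 days ago vs limit 60 → not met
Not met: 1, 2, 5, 7, 8, 9, 10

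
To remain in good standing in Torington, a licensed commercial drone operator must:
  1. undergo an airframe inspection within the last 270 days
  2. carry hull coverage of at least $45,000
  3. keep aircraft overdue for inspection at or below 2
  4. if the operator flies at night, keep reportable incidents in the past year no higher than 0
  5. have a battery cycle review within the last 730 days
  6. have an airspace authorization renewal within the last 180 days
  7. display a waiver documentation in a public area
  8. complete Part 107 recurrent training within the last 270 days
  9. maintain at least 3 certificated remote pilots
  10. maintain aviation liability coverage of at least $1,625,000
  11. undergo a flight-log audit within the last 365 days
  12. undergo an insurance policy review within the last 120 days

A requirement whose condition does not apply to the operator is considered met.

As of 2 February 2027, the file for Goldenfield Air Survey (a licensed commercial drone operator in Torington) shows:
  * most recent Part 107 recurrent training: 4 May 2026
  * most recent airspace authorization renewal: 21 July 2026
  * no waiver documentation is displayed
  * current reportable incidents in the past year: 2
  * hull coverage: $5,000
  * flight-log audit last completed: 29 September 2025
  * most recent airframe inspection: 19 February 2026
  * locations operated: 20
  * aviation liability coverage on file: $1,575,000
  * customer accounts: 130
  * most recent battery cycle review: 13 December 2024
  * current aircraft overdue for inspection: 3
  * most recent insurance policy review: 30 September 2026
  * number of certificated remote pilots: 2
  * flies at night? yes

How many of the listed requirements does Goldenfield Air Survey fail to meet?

1. airframe inspection 348 days ago vs limit 270 → not met
2. hull coverage $5,000 < $45,000 → not met
3. aircraft overdue for inspection 3 > 2 → not met
4. condition 'flies at night' holds; reportable incidents in the past year 2 > 0 → not met
5. battery cycle review 781 days ago vs limit 730 → not met
6. airspace authorization renewal 196 days ago vs limit 180 → not met
7. waiver documentation absent → not met
8. Part 107 recurrent training 274 days ago vs limit 270 → not met
9. certificated remote pilots 2 < 3 → not met
10. aviation liability coverage $1,575,000 < $1,625,000 → not met
11. flight-log audit 491 days ago vs limit 365 → not met
12. insurance policy review 125 days ago vs limit 120 → not met
Not met: 12 of 12

12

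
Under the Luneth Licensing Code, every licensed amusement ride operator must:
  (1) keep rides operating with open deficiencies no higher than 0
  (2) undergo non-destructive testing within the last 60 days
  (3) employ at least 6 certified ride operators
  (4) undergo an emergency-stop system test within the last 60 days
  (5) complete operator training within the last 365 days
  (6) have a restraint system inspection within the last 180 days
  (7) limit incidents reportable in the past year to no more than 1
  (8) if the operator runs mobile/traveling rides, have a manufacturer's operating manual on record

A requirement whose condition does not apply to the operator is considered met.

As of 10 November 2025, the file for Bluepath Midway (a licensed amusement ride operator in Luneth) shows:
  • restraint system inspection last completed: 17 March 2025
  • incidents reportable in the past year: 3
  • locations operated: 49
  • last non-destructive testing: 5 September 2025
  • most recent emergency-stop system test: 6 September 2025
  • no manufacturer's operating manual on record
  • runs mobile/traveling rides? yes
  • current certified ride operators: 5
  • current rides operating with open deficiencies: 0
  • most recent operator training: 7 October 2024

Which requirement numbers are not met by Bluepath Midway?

2, 3, 4, 5, 6, 7, 8

1. rides operating with open deficiencies 0 ≤ 0 → met
2. non-destructive testing 66 days ago vs limit 60 → not met
3. certified ride operators 5 < 6 → not met
4. emergency-stop system test 65 days ago vs limit 60 → not met
5. operator training 399 days ago vs limit 365 → not met
6. restraint system inspection 238 days ago vs limit 180 → not met
7. incidents reportable in the past year 3 > 1 → not met
8. condition 'runs mobile/traveling rides' holds; manufacturer's operating manual absent → not met
Not met: 2, 3, 4, 5, 6, 7, 8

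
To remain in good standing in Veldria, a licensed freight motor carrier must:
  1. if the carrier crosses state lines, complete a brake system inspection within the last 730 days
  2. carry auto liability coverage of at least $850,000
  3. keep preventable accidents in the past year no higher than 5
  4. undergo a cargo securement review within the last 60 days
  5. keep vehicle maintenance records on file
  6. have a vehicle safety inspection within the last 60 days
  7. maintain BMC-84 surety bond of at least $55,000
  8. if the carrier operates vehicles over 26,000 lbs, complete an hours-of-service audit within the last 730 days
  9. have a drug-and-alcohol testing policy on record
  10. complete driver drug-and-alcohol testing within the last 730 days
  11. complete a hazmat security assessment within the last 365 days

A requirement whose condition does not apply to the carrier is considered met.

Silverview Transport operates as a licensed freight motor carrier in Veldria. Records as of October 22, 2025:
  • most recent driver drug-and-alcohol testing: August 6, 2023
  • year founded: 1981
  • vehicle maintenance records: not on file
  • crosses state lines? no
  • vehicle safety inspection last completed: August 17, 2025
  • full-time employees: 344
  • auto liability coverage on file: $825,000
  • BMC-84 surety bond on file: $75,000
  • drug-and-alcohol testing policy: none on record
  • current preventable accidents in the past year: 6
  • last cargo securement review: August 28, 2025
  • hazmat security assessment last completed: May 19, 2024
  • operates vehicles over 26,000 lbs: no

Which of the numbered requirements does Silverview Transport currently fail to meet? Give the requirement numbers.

2, 3, 5, 6, 9, 10, 11

1. condition 'crosses state lines' does not hold → requirement n/a → met
2. auto liability coverage $825,000 < $850,000 → not met
3. preventable accidents in the past year 6 > 5 → not met
4. cargo securement review 55 days ago vs limit 60 → met
5. vehicle maintenance records absent → not met
6. vehicle safety inspection 66 days ago vs limit 60 → not met
7. BMC-84 surety bond $75,000 ≥ $55,000 → met
8. condition 'operates vehicles over 26,000 lbs' does not hold → requirement n/a → met
9. drug-and-alcohol testing policy absent → not met
10. driver drug-and-alcohol testing 808 days ago vs limit 730 → not met
11. hazmat security assessment 521 days ago vs limit 365 → not met
Not met: 2, 3, 5, 6, 9, 10, 11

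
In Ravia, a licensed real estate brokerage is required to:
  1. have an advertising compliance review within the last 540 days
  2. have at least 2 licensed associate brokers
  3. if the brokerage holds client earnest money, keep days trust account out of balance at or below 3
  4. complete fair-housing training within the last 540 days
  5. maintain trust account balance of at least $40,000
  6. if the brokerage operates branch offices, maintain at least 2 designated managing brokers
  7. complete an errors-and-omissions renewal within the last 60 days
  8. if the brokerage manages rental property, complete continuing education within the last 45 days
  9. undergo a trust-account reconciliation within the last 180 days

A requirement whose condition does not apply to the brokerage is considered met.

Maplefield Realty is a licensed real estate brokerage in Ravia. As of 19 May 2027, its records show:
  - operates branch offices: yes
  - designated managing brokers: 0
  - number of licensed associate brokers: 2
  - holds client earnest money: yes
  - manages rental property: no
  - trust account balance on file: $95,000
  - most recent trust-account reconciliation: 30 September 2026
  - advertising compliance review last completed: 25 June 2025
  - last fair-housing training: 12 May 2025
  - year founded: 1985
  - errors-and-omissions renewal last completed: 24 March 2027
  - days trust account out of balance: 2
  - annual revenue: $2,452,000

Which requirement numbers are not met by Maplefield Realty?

1, 4, 6, 9

1. advertising compliance review 693 days ago vs limit 540 → not met
2. licensed associate brokers 2 ≥ 2 → met
3. condition 'holds client earnest money' holds; days trust account out of balance 2 ≤ 3 → met
4. fair-housing training 737 days ago vs limit 540 → not met
5. trust account balance $95,000 ≥ $40,000 → met
6. condition 'operates branch offices' holds; designated managing brokers 0 < 2 → not met
7. errors-and-omissions renewal 56 days ago vs limit 60 → met
8. condition 'manages rental property' does not hold → requirement n/a → met
9. trust-account reconciliation 231 days ago vs limit 180 → not met
Not met: 1, 4, 6, 9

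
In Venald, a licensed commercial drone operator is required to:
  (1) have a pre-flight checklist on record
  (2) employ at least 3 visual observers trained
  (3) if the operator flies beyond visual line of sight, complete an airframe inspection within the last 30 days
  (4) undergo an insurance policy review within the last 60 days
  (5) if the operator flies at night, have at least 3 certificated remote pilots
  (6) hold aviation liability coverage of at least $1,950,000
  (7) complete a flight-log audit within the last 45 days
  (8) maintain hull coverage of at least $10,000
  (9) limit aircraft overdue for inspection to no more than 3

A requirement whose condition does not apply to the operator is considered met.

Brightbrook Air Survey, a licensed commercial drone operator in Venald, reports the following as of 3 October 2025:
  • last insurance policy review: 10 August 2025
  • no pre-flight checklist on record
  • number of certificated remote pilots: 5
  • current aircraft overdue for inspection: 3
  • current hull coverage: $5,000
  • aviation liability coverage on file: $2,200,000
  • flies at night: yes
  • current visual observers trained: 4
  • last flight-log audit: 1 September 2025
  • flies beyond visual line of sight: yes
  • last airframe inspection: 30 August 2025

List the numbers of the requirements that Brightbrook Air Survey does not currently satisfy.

1, 3, 8

1. pre-flight checklist absent → not met
2. visual observers trained 4 ≥ 3 → met
3. condition 'flies beyond visual line of sight' holds; airframe inspection 34 days ago vs limit 30 → not met
4. insurance policy review 54 days ago vs limit 60 → met
5. condition 'flies at night' holds; certificated remote pilots 5 ≥ 3 → met
6. aviation liability coverage $2,200,000 ≥ $1,950,000 → met
7. flight-log audit 32 days ago vs limit 45 → met
8. hull coverage $5,000 < $10,000 → not met
9. aircraft overdue for inspection 3 ≤ 3 → met
Not met: 1, 3, 8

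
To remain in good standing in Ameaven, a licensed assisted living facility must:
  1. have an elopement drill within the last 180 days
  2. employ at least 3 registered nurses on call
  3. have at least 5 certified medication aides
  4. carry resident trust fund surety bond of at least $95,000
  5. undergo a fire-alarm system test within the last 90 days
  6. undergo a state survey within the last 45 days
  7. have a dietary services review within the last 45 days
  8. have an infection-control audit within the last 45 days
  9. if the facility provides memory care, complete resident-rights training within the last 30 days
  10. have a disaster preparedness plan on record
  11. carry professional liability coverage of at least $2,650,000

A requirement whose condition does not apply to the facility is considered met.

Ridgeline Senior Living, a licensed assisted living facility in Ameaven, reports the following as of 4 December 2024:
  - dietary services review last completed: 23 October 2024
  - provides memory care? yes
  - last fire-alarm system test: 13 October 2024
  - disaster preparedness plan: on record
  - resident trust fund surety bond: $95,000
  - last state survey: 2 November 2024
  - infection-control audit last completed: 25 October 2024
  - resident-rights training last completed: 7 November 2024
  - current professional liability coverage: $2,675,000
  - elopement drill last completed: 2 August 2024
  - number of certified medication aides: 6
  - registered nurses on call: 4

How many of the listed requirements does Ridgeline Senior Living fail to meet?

0

1. elopement drill 124 days ago vs limit 180 → met
2. registered nurses on call 4 ≥ 3 → met
3. certified medication aides 6 ≥ 5 → met
4. resident trust fund surety bond $95,000 ≥ $95,000 → met
5. fire-alarm system test 52 days ago vs limit 90 → met
6. state survey 32 days ago vs limit 45 → met
7. dietary services review 42 days ago vs limit 45 → met
8. infection-control audit 40 days ago vs limit 45 → met
9. condition 'provides memory care' holds; resident-rights training 27 days ago vs limit 30 → met
10. disaster preparedness plan present → met
11. professional liability coverage $2,675,000 ≥ $2,650,000 → met
Not met: 0 of 11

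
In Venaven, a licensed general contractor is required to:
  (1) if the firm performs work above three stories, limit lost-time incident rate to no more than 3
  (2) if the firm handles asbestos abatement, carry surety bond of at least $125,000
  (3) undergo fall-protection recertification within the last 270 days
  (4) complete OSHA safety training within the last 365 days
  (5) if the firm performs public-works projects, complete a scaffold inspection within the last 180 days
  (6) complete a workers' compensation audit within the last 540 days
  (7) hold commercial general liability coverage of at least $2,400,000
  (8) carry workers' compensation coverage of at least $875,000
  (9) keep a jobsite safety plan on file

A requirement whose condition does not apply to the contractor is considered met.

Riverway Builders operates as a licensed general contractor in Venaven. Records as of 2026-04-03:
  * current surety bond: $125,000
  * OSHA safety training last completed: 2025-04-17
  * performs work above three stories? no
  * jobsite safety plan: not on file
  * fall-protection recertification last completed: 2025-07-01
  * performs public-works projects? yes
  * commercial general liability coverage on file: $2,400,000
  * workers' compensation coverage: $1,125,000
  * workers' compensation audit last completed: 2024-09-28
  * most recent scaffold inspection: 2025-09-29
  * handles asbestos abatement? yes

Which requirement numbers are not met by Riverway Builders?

3, 5, 6, 9

1. condition 'performs work above three stories' does not hold → requirement n/a → met
2. condition 'handles asbestos abatement' holds; surety bond $125,000 ≥ $125,000 → met
3. fall-protection recertification 276 days ago vs limit 270 → not met
4. OSHA safety training 351 days ago vs limit 365 → met
5. condition 'performs public-works projects' holds; scaffold inspection 186 days ago vs limit 180 → not met
6. workers' compensation audit 552 days ago vs limit 540 → not met
7. commercial general liability coverage $2,400,000 ≥ $2,400,000 → met
8. workers' compensation coverage $1,125,000 ≥ $875,000 → met
9. jobsite safety plan absent → not met
Not met: 3, 5, 6, 9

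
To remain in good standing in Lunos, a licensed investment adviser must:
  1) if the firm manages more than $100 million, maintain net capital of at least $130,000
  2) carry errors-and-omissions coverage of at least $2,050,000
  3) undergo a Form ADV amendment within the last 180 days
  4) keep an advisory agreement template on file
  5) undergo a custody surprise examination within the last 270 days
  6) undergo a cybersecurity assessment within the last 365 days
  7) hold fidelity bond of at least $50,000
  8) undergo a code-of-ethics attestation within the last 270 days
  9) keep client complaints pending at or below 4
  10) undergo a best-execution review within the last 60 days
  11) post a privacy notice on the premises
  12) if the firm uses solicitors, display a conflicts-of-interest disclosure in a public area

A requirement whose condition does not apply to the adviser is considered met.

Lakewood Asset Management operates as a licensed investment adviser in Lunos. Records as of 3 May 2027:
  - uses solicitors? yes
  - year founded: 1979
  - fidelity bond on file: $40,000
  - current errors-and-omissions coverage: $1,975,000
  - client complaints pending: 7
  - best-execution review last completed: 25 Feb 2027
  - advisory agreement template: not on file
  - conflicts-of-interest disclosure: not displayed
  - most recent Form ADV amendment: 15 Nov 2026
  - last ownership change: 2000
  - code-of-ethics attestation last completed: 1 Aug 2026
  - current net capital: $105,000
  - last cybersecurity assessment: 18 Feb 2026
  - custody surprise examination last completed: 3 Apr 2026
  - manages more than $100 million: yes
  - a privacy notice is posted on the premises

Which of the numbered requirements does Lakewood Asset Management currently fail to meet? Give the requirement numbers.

1. condition 'manages more than $100 million' holds; net capital $105,000 < $130,000 → not met
2. errors-and-omissions coverage $1,975,000 < $2,050,000 → not met
3. Form ADV amendment 169 days ago vs limit 180 → met
4. advisory agreement template absent → not met
5. custody surprise examination 395 days ago vs limit 270 → not met
6. cybersecurity assessment 439 days ago vs limit 365 → not met
7. fidelity bond $40,000 < $50,000 → not met
8. code-of-ethics attestation 275 days ago vs limit 270 → not met
9. client complaints pending 7 > 4 → not met
10. best-execution review 67 days ago vs limit 60 → not met
11. privacy notice present → met
12. condition 'uses solicitors' holds; conflicts-of-interest disclosure absent → not met
Not met: 1, 2, 4, 5, 6, 7, 8, 9, 10, 12

1, 2, 4, 5, 6, 7, 8, 9, 10, 12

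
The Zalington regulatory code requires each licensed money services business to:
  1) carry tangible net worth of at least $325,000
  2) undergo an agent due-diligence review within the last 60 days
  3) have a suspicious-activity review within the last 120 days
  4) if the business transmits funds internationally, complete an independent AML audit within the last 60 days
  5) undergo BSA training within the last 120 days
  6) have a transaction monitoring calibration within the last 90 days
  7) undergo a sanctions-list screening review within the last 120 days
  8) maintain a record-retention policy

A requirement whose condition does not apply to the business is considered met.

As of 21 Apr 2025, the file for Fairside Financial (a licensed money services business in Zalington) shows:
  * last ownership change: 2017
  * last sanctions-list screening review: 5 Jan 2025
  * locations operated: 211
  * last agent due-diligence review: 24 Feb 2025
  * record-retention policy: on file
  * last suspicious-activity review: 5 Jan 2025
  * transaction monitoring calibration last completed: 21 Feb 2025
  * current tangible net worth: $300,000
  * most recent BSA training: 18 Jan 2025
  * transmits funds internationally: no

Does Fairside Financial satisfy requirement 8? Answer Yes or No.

Yes

8. record-retention policy present → met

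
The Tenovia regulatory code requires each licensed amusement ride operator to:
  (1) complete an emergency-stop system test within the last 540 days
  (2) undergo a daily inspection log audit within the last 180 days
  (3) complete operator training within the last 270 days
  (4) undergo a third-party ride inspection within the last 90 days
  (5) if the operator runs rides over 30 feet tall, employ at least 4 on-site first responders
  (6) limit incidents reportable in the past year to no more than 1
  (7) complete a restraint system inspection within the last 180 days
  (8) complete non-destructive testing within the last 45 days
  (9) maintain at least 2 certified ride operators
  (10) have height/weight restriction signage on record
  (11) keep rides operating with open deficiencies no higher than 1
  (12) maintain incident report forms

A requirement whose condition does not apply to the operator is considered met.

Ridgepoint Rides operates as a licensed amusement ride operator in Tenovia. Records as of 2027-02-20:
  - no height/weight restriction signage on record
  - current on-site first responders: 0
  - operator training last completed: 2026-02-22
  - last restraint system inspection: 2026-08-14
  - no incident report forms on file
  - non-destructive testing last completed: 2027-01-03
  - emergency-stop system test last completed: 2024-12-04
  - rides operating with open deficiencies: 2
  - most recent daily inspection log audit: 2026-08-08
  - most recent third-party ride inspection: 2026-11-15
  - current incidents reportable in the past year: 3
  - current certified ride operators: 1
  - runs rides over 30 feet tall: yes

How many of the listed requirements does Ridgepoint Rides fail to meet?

1. emergency-stop system test 808 days ago vs limit 540 → not met
2. daily inspection log audit 196 days ago vs limit 180 → not met
3. operator training 363 days ago vs limit 270 → not met
4. third-party ride inspection 97 days ago vs limit 90 → not met
5. condition 'runs rides over 30 feet tall' holds; on-site first responders 0 < 4 → not met
6. incidents reportable in the past year 3 > 1 → not met
7. restraint system inspection 190 days ago vs limit 180 → not met
8. non-destructive testing 48 days ago vs limit 45 → not met
9. certified ride operators 1 < 2 → not met
10. height/weight restriction signage absent → not met
11. rides operating with open deficiencies 2 > 1 → not met
12. incident report forms absent → not met
Not met: 12 of 12

12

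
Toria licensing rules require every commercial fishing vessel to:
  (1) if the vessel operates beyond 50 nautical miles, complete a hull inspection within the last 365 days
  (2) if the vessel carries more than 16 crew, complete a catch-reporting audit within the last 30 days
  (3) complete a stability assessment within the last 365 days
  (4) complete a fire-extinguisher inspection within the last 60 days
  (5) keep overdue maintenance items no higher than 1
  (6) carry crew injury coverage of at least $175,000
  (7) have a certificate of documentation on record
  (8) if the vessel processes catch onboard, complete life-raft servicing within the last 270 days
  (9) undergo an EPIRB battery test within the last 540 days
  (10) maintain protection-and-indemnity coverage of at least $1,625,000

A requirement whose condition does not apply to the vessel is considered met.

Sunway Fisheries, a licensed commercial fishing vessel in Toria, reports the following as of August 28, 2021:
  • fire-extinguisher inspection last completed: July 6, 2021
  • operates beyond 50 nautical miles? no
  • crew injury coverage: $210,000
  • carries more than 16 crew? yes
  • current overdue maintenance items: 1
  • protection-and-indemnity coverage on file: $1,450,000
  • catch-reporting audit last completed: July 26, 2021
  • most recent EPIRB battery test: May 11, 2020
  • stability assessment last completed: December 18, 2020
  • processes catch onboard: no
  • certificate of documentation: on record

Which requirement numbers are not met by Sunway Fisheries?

2, 10

1. condition 'operates beyond 50 nautical miles' does not hold → requirement n/a → met
2. condition 'carries more than 16 crew' holds; catch-reporting audit 33 days ago vs limit 30 → not met
3. stability assessment 253 days ago vs limit 365 → met
4. fire-extinguisher inspection 53 days ago vs limit 60 → met
5. overdue maintenance items 1 ≤ 1 → met
6. crew injury coverage $210,000 ≥ $175,000 → met
7. certificate of documentation present → met
8. condition 'processes catch onboard' does not hold → requirement n/a → met
9. EPIRB battery test 474 days ago vs limit 540 → met
10. protection-and-indemnity coverage $1,450,000 < $1,625,000 → not met
Not met: 2, 10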